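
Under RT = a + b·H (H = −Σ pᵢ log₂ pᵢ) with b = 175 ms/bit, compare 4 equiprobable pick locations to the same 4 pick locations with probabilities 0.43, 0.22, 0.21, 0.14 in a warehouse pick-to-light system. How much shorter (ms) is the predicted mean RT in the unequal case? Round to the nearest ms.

The RT saving is b·ΔH. Equiprobable H₀ = log₂(4) = 2.0000 bits; with the given probabilities H = 1.8741 bits.
b·(H₀ − H) = 175 × (2.0000 − 1.8741) = 22.04 ms.

22 ms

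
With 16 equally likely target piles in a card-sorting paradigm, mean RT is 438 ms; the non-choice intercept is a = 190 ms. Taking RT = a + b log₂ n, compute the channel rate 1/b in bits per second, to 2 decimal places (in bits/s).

16.13 bits/s

Choice component = 438 − 190 = 248 ms over log₂(16) = 4 bits.
b = 248 / 4 = 62.000 ms/bit, so 1/b = 16.129 bits/s.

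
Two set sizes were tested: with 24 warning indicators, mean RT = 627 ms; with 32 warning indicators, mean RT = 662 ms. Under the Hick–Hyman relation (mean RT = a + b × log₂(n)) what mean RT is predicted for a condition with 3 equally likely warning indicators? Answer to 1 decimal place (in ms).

374.0 ms

With log₂ n on the abscissa the relation is linear; from the two conditions:
  b = (662 − 627) / (log₂ 32 − log₂ 24) = 35 / (5 − 4.5850) = 84.330 ms/bit
  a = 627 − 84.330 × 4.5850 = 240.351 ms
Then RT(3) = 240.351 + 84.330 × log₂ 3 = 240.351 + 84.330 × 1.5850 ≈ 374.011 ms.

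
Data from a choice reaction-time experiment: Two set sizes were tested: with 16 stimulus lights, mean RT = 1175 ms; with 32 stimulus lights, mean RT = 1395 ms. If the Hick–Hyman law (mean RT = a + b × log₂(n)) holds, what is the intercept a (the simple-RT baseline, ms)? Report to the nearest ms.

b = (RT₂ − RT₁)/(log₂ n₂ − log₂ n₁) = (1395 − 1175)/(5 − 4) = 220 ms/bit.
a = RT₁ − b·log₂ n₁ = 1175 − 220 × 4 = 295.000 ms.

295 ms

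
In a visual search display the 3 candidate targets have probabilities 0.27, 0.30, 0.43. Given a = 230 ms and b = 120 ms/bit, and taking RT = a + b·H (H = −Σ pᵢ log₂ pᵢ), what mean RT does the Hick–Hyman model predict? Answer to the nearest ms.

H = 0.27·log₂(1/0.27) + 0.30·log₂(1/0.30) + 0.43·log₂(1/0.43) = 1.5547 bits.
RT = 230 + 120 × 1.5547 = 416.56 ms.

417 ms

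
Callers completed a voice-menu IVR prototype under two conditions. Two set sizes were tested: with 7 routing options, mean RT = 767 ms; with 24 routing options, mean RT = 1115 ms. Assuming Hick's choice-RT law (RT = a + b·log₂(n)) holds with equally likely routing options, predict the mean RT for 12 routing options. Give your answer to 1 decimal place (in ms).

919.2 ms

Fit slope and intercept:
  b = (1115 − 767) / (log₂ 24 − log₂ 7) = 348 / (4.5850 − 2.8074) = 195.769 ms/bit
  a = 767 − 195.769 × 2.8074 = 217.408 ms
Then RT(12) = 217.408 + 195.769 × log₂ 12 = 217.408 + 195.769 × 3.5850 ≈ 919.231 ms.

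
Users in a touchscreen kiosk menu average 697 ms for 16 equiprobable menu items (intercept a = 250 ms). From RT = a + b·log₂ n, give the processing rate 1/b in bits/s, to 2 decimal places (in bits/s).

8.95 bits/s

Choice component = 697 − 250 = 447 ms over log₂(16) = 4 bits.
b = 447 / 4 = 111.750 ms/bit, so 1/b = 8.949 bits/s.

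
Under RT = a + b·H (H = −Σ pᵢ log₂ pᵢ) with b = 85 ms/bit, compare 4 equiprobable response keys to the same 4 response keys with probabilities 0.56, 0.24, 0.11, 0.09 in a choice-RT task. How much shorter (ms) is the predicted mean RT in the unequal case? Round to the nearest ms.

Equiprobable entropy H₀ = log₂ 4 = 2.0000 bits.
Skewed entropy H = −Σ pᵢ log₂ pᵢ = 1.6255 bits.
ΔRT = b·(H₀ − H) = 85 × 0.3745 = 31.83 ms.

32 ms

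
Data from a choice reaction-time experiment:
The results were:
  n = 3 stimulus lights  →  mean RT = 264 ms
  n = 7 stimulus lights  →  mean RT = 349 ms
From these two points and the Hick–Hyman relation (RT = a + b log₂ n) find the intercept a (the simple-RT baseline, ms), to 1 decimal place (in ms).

The slope on a log₂ axis is (349 − 264) / (2.8074 − 1.5850) = 69.536 ms/bit.
a = RT₁ − b·log₂ n₁ = 264 − 69.536 × 1.5850 = 153.788 ms.

153.8 ms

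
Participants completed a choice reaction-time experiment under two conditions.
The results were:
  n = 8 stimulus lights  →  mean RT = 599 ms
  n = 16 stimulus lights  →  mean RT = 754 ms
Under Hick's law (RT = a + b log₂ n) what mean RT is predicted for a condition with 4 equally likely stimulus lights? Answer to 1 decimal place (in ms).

Solve the two-equation system in a and b:
  b = (754 − 599) / (log₂ 16 − log₂ 8) = 155 / (4 − 3) = 155.000 ms/bit
  a = 599 − 155.000 × 3 = 134.000 ms
Then RT(4) = 134.000 + 155.000 × log₂ 4 = 134.000 + 155.000 × 2 ≈ 444.000 ms.

444.0 ms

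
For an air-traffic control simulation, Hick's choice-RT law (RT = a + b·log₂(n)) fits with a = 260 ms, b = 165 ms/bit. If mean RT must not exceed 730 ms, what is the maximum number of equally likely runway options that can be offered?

165·log₂ n ≤ 730 − 260 = 470, giving log₂ n ≤ 2.8485 and n ≤ 7.202. The largest whole number is 7.

7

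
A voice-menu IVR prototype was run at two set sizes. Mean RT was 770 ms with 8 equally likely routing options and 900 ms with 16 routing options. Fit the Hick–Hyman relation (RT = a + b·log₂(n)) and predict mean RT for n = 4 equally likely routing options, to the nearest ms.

640 ms

With log₂ n on the abscissa the relation is linear; from the two conditions:
  b = (900 − 770) / (log₂ 16 − log₂ 8) = 130 / (4 − 3) = 130 ms/bit
  a = 770 − 130 × 3 = 380 ms
Then RT(4) = 380 + 130 × log₂ 4 = 380 + 130 × 2 ≈ 640.000 ms.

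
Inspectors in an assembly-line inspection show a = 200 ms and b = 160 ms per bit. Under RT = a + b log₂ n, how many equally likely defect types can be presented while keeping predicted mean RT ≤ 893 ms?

Information budget: (893 − 200)/160 = 4.3312 bits, so n ≤ 2^4.3312 = 20.130 → at most 20.

20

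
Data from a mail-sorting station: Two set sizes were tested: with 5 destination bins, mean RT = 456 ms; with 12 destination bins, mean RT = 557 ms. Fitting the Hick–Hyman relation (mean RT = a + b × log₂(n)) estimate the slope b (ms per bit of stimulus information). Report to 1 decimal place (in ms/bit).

80.0 ms/bit

Slope: b = (557 − 456) / (log₂ 12 − log₂ 5) = 101/1.2630 = 79.966 ms/bit.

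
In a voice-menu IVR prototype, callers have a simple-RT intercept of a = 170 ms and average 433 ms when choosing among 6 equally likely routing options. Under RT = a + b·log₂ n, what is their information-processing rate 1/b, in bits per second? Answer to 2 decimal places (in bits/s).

b = (433 − 170)/log₂ 6 = 263/2.5850 = 101.742 ms per bit = 0.10174 s/bit; the reciprocal is 9.829 bits/s.

9.83 bits/s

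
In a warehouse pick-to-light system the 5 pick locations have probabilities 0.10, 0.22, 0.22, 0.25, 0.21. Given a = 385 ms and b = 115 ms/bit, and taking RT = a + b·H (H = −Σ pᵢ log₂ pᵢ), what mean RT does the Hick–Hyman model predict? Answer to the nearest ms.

646 ms

Entropy contributions −pᵢ log₂ pᵢ: 0.3322, 0.4806, 0.4806, 0.5000, 0.4728; sum H = 2.2662 bits.
RT = a + bH = 385 + 115·2.2662 = 645.61 ms.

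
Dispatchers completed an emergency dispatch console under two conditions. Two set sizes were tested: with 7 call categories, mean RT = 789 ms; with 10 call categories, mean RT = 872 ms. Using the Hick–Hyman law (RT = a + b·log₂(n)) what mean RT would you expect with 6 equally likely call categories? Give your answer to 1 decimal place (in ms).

Solve the two-equation system in a and b:
  b = (872 − 789) / (log₂ 10 − log₂ 7) = 83 / (3.3219 − 2.8074) = 161.299 ms/bit
  a = 789 − 161.299 × 2.8074 = 336.177 ms
Then RT(6) = 336.177 + 161.299 × log₂ 6 = 336.177 + 161.299 × 2.5850 ≈ 753.128 ms.

753.1 ms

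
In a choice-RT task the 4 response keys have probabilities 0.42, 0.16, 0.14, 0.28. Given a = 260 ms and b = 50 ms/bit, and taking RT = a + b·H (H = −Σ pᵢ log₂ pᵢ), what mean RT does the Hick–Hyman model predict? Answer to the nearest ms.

353 ms

Entropy contributions −pᵢ log₂ pᵢ: 0.5256, 0.4230, 0.3971, 0.5142; sum H = 1.8600 bits.
RT = a + bH = 260 + 50·1.8600 = 353.00 ms.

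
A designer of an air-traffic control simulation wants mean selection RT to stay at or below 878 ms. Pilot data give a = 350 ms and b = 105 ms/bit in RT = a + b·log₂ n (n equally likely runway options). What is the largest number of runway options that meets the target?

Set 350 + 105·log₂ n ≤ 878 → log₂ n ≤ (878 − 350)/105 = 5.0286.
So n ≤ 2^5.0286 = 32.640; the largest integer n is 32.

32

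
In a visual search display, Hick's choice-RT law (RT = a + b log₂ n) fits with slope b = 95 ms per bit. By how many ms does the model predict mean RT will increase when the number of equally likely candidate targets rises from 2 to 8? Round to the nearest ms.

The intercept a cancels: ΔRT = b·(log₂ n₂ − log₂ n₁) = b·log₂(n₂/n₁).
log₂(8) − log₂(2) = log₂(8/2) = log₂(4) = 2.
ΔRT = 95 × 2.0000 = 190.000 ms.

190 ms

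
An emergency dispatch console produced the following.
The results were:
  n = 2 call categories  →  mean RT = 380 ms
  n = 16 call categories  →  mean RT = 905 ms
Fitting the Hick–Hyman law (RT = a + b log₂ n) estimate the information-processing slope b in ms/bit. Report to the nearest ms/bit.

175 ms/bit

The slope on a log₂ axis is (905 − 380) / (4 − 1) = 175 ms/bit.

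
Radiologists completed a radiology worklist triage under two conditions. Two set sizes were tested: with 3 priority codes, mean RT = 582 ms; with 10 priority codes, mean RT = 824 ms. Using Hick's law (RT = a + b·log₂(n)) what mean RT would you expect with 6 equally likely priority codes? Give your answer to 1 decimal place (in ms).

Solve the two-equation system in a and b:
  b = (824 − 582) / (log₂ 10 − log₂ 3) = 242 / (3.3219 − 1.5850) = 139.323 ms/bit
  a = 582 − 139.323 × 1.5850 = 361.178 ms
Then RT(6) = 361.178 + 139.323 × log₂ 6 = 361.178 + 139.323 × 2.5850 ≈ 721.323 ms.

721.3 ms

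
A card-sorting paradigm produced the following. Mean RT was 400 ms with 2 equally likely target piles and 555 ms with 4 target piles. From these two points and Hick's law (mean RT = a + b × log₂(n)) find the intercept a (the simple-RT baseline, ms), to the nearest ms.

b = (RT₂ − RT₁)/(log₂ n₂ − log₂ n₁) = (555 − 400)/(2 − 1) = 155 ms/bit.
a = RT₁ − b·log₂ n₁ = 400 − 155 × 1 = 245.000 ms.

245 ms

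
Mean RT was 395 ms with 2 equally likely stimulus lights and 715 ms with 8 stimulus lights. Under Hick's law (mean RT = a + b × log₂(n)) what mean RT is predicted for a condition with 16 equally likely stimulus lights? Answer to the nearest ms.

875 ms

With log₂ n on the abscissa the relation is linear; from the two conditions:
  b = (715 − 395) / (log₂ 8 − log₂ 2) = 320 / (3 − 1) = 160 ms/bit
  a = 395 − 160 × 1 = 235 ms
Then RT(16) = 235 + 160 × log₂ 16 = 235 + 160 × 4 ≈ 875.000 ms.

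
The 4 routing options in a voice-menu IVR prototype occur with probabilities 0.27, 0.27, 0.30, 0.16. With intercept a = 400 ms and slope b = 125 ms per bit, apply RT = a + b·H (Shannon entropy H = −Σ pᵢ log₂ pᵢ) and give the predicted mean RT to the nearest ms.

H = 0.27·log₂(1/0.27) + 0.27·log₂(1/0.27) + 0.30·log₂(1/0.30) + 0.16·log₂(1/0.16) = 1.9641 bits.
RT = 400 + 125 × 1.9641 = 645.52 ms.

646 ms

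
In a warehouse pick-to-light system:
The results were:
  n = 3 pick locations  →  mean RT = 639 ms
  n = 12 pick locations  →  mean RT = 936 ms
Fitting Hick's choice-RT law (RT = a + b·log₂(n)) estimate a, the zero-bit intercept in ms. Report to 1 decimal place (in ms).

Slope: b = (936 − 639) / (log₂ 12 − log₂ 3) = 297/2.0000 = 148.500 ms/bit.
Intercept: a = 639 − 148.500·log₂(3) = 403.633 ms.

403.6 ms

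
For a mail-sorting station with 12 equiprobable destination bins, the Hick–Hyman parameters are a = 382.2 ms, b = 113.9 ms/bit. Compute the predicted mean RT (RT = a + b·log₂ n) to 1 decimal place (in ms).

790.5 ms

log₂(12) = 3.5850 bits, so RT = 382.2 + 113.9 × 3.5850 ≈ 790.527 ms.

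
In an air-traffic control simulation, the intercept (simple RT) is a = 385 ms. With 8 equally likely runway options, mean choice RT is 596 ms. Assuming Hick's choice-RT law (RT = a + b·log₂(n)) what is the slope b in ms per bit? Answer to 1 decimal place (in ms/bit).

log₂(8) = 3 bits.
b = (RT − a)/log₂ n = (596 − 385) / 3 = 70.333 ms/bit.

70.3 ms/bit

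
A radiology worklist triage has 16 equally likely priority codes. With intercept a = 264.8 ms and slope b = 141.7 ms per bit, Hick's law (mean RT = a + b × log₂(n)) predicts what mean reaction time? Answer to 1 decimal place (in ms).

831.6 ms

log₂(16) = 4 bits, so RT = 264.8 + 141.7 × 4 ≈ 831.600 ms.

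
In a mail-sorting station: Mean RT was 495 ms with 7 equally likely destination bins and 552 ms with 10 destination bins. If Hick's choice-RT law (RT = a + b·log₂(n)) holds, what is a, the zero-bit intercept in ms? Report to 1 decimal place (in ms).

184.0 ms

b = (RT₂ − RT₁)/(log₂ n₂ − log₂ n₁) = (552 − 495)/(3.3219 − 2.8074) = 110.771 ms/bit.
a = RT₁ − b·log₂ n₁ = 495 − 110.771 × 2.8074 = 184.025 ms.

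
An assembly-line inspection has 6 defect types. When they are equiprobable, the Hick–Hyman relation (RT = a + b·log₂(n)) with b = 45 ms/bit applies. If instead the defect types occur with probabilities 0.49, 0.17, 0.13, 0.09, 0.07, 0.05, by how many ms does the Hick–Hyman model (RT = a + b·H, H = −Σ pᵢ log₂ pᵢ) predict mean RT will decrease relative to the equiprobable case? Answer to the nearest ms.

21 ms

Equiprobable entropy H₀ = log₂ 6 = 2.5850 bits.
Skewed entropy H = −Σ pᵢ log₂ pᵢ = 2.1188 bits.
ΔRT = b·(H₀ − H) = 45 × 0.4661 = 20.98 ms.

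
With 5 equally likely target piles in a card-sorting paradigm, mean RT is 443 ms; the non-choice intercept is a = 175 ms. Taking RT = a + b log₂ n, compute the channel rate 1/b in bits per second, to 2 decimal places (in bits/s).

b = (443 − 175)/log₂ 5 = 268/2.3219 = 115.421 ms per bit = 0.11542 s/bit; the reciprocal is 8.664 bits/s.

8.66 bits/s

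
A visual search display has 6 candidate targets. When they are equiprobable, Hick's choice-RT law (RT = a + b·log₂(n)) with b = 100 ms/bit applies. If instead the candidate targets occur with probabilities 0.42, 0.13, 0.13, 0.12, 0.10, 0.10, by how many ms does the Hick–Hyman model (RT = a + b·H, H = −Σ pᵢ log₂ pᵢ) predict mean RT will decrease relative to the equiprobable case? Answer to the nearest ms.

Equiprobable entropy H₀ = log₂ 6 = 2.5850 bits.
Skewed entropy H = −Σ pᵢ log₂ pᵢ = 2.3224 bits.
ΔRT = b·(H₀ − H) = 100 × 0.2626 = 26.26 ms.

26 ms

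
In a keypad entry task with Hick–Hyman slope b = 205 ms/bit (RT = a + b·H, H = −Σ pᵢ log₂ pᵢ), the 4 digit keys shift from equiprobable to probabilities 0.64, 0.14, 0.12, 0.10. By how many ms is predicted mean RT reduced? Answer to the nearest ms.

101 ms

The RT saving is b·ΔH. Equiprobable H₀ = log₂(4) = 2.0000 bits; with the given probabilities H = 1.5084 bits.
b·(H₀ − H) = 205 × (2.0000 − 1.5084) = 100.77 ms.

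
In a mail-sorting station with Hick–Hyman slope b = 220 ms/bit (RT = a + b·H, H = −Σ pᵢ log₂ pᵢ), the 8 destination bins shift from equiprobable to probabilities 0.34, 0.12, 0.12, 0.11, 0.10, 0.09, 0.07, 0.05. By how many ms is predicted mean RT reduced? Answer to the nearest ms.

57 ms

Equiprobable entropy H₀ = log₂ 8 = 3.0000 bits.
Skewed entropy H = −Σ pᵢ log₂ pᵢ = 2.7431 bits.
ΔRT = b·(H₀ − H) = 220 × 0.2569 = 56.52 ms.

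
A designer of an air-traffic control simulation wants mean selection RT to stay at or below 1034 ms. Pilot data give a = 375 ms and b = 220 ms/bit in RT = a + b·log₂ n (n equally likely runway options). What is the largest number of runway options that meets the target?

Set 375 + 220·log₂ n ≤ 1034 → log₂ n ≤ (1034 − 375)/220 = 2.9955.
So n ≤ 2^2.9955 = 7.975; the largest integer n is 7.

7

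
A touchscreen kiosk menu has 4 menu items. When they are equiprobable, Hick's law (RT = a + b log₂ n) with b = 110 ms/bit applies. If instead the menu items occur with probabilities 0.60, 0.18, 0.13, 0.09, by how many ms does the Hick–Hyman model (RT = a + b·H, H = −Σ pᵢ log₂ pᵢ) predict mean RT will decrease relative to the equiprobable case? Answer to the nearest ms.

46 ms

Equiprobable entropy H₀ = log₂ 4 = 2.0000 bits.
Skewed entropy H = −Σ pᵢ log₂ pᵢ = 1.5828 bits.
ΔRT = b·(H₀ − H) = 110 × 0.4172 = 45.89 ms.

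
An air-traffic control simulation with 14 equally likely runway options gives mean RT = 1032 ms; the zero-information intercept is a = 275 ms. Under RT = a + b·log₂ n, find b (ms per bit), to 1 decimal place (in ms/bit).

198.8 ms/bit

log₂(14) = 3.8074 bits.
b = (RT − a)/log₂ n = (1032 − 275) / 3.8074 = 198.826 ms/bit.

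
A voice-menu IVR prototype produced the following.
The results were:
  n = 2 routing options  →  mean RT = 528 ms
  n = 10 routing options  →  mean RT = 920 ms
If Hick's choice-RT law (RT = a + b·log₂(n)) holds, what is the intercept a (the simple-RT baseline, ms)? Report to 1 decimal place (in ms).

359.2 ms

The slope on a log₂ axis is (920 − 528) / (3.3219 − 1) = 168.825 ms/bit.
a = RT₁ − b·log₂ n₁ = 528 − 168.825 × 1 = 359.175 ms.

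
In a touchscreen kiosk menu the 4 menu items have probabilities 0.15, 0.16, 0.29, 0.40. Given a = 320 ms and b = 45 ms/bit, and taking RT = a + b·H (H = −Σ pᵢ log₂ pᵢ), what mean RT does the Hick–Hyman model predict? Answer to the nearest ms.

H = 0.15·log₂(1/0.15) + 0.16·log₂(1/0.16) + 0.29·log₂(1/0.29) + 0.40·log₂(1/0.40) = 1.8802 bits.
RT = 320 + 45 × 1.8802 = 404.61 ms.

405 ms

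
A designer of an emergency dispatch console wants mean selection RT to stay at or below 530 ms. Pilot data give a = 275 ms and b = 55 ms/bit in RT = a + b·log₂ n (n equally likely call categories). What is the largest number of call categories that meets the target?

24

55·log₂ n ≤ 530 − 275 = 255, giving log₂ n ≤ 4.6364 and n ≤ 24.871. The largest whole number is 24.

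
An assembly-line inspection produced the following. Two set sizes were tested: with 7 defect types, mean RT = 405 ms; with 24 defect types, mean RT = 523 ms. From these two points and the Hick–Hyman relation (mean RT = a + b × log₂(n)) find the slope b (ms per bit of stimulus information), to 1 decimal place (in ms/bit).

66.4 ms/bit

b = (RT₂ − RT₁)/(log₂ n₂ − log₂ n₁) = (523 − 405)/(4.5850 − 2.8074) = 66.381 ms/bit.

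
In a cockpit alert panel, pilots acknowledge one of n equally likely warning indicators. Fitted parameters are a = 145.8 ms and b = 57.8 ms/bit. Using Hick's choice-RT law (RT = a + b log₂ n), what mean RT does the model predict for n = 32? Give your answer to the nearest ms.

log₂(32) = 5 bits, so RT = 145.8 + 57.8 × 5 ≈ 434.800 ms.

435 ms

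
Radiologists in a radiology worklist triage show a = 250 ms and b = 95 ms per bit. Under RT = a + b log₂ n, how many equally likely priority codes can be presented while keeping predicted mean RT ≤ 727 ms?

32

Set 250 + 95·log₂ n ≤ 727 → log₂ n ≤ (727 − 250)/95 = 5.0211.
So n ≤ 2^5.0211 = 32.470; the largest integer n is 32.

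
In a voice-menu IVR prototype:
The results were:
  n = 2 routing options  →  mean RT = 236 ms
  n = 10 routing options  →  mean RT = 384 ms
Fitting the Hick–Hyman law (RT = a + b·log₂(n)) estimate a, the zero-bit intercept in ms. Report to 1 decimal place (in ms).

b = (RT₂ − RT₁)/(log₂ n₂ − log₂ n₁) = (384 − 236)/(3.3219 − 1) = 63.740 ms/bit.
a = RT₁ − b·log₂ n₁ = 236 − 63.740 × 1 = 172.260 ms.

172.3 ms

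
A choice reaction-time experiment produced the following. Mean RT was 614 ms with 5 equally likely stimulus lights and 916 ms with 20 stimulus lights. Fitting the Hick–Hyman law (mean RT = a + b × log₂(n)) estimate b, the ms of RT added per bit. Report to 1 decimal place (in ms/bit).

151.0 ms/bit

b = (RT₂ − RT₁)/(log₂ n₂ − log₂ n₁) = (916 − 614)/(4.3219 − 2.3219) = 151.000 ms/bit.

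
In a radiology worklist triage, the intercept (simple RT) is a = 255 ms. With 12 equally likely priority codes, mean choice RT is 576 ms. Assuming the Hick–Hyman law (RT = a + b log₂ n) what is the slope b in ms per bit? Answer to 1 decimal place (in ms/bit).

12 alternatives carry log₂ 12 = 3.5850 bits; the choice cost is 576 − 255 = 321 ms, so b = 321/3.5850 = 89.541 ms/bit.

89.5 ms/bit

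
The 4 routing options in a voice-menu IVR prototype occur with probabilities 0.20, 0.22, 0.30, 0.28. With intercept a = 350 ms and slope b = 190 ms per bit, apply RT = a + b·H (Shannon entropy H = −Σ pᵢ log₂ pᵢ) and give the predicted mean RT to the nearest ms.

726 ms

Entropy contributions −pᵢ log₂ pᵢ: 0.4644, 0.4806, 0.5211, 0.5142; sum H = 1.9803 bits.
RT = a + bH = 350 + 190·1.9803 = 726.25 ms.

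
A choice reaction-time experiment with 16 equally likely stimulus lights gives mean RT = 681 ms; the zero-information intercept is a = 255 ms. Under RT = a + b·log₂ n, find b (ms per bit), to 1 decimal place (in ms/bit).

log₂(16) = 4 bits.
b = (RT − a)/log₂ n = (681 − 255) / 4 = 106.500 ms/bit.

106.5 ms/bit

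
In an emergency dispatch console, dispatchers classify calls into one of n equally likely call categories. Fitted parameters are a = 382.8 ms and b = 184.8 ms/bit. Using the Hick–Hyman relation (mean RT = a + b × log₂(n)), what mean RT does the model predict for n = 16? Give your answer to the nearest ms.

1122 ms

log₂(16) = 4 bits, so RT = 382.8 + 184.8 × 4 ≈ 1122.000 ms.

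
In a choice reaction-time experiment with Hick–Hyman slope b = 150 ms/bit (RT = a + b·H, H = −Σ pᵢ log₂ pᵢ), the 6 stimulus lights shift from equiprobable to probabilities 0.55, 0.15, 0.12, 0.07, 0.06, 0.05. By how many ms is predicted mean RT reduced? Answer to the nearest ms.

The RT saving is b·ΔH. Equiprobable H₀ = log₂(6) = 2.5850 bits; with the given probabilities H = 1.9802 bits.
b·(H₀ − H) = 150 × (2.5850 − 1.9802) = 90.72 ms.

91 ms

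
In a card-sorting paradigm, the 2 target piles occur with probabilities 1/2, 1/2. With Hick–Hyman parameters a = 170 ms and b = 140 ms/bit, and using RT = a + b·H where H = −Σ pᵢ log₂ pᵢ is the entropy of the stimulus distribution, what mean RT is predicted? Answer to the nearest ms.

Each term −pᵢ log₂ pᵢ: 0.5·1 + 0.5·1; summed, H = 1.000 bits.
Mean RT = a + bH = 170 + 140·1.000 = 310.00 ms.

310 ms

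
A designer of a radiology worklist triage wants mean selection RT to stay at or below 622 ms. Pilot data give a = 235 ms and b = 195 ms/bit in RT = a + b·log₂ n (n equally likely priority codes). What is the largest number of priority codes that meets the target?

Set 235 + 195·log₂ n ≤ 622 → log₂ n ≤ (622 − 235)/195 = 1.9846.
So n ≤ 2^1.9846 = 3.958; the largest integer n is 3.

3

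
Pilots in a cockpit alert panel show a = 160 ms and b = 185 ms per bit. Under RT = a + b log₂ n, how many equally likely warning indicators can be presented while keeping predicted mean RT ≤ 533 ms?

4

185·log₂ n ≤ 533 − 160 = 373, giving log₂ n ≤ 2.0162 and n ≤ 4.045. The largest whole number is 4.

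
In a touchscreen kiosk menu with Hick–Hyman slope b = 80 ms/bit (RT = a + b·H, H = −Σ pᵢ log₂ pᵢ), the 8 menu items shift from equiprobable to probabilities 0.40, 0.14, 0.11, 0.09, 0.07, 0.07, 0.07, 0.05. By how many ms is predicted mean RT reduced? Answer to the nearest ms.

31 ms

Equiprobable entropy H₀ = log₂ 8 = 3.0000 bits.
Skewed entropy H = −Σ pᵢ log₂ pᵢ = 2.6106 bits.
ΔRT = b·(H₀ − H) = 80 × 0.3894 = 31.15 ms.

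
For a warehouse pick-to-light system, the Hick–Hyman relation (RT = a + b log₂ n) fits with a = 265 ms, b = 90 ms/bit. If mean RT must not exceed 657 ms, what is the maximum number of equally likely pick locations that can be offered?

90·log₂ n ≤ 657 − 265 = 392, giving log₂ n ≤ 4.3556 and n ≤ 20.472. The largest whole number is 20.

20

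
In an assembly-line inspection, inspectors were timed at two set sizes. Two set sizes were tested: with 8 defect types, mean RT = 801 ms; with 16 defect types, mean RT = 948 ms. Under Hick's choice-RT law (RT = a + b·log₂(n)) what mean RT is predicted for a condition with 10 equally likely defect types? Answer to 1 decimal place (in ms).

With log₂ n on the abscissa the relation is linear; from the two conditions:
  b = (948 − 801) / (log₂ 16 − log₂ 8) = 147 / (4 − 3) = 147.000 ms/bit
  a = 801 − 147.000 × 3 = 360.000 ms
Then RT(10) = 360.000 + 147.000 × log₂ 10 = 360.000 + 147.000 × 3.3219 ≈ 848.323 ms.

848.3 ms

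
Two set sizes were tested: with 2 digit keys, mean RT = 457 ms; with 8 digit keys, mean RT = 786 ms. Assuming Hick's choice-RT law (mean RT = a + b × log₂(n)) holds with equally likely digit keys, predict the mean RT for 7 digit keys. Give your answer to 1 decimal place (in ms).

RT is linear in log₂ n, so two points fix the line:
  b = (786 − 457) / (log₂ 8 − log₂ 2) = 329 / (3 − 1) = 164.500 ms/bit
  a = 457 − 164.500 × 1 = 292.500 ms
Then RT(7) = 292.500 + 164.500 × log₂ 7 = 292.500 + 164.500 × 2.8074 ≈ 754.310 ms.

754.3 ms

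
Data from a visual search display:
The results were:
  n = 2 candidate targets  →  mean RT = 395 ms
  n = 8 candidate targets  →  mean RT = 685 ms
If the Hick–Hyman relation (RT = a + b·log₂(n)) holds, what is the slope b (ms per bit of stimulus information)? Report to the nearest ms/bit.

145 ms/bit

Slope: b = (685 − 395) / (log₂ 8 − log₂ 2) = 290/2.0000 = 145 ms/bit.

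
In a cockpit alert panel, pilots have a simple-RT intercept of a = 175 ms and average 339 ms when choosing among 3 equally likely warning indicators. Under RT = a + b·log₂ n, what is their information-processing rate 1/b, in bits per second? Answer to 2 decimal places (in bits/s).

b = (339 − 175)/log₂ 3 = 164/1.5850 = 103.472 ms per bit = 0.10347 s/bit; the reciprocal is 9.664 bits/s.

9.66 bits/s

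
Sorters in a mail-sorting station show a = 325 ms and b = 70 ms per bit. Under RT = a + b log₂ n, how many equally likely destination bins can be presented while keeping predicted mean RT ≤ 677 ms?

Set 325 + 70·log₂ n ≤ 677 → log₂ n ≤ (677 − 325)/70 = 5.0286.
So n ≤ 2^5.0286 = 32.640; the largest integer n is 32.

32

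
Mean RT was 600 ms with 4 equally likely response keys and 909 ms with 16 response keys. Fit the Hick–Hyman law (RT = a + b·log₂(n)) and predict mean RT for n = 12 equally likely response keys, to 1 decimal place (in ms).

Solve the two-equation system in a and b:
  b = (909 − 600) / (log₂ 16 − log₂ 4) = 309 / (4 − 2) = 154.500 ms/bit
  a = 600 − 154.500 × 2 = 291.000 ms
Then RT(12) = 291.000 + 154.500 × log₂ 12 = 291.000 + 154.500 × 3.5850 ≈ 844.877 ms.

844.9 ms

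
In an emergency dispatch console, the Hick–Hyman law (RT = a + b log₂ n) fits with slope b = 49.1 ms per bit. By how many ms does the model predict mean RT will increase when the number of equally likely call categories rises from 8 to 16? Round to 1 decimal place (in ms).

The intercept a cancels: ΔRT = b·(log₂ n₂ − log₂ n₁) = b·log₂(n₂/n₁).
log₂(16) − log₂(8) = log₂(16/8) = log₂(2) = 1.
ΔRT = 49.1 × 1.0000 = 49.100 ms.

49.1 ms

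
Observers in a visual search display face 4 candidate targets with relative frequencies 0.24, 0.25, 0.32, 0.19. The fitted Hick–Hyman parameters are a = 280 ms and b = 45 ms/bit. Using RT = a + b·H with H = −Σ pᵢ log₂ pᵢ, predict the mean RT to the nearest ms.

369 ms

H = 0.24·log₂(1/0.24) + 0.25·log₂(1/0.25) + 0.32·log₂(1/0.32) + 0.19·log₂(1/0.19) = 1.9754 bits.
RT = 280 + 45 × 1.9754 = 368.89 ms.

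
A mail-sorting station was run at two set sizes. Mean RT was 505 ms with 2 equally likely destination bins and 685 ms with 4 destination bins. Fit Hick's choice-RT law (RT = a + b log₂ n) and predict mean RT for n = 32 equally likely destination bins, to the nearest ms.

1225 ms

Solve the two-equation system in a and b:
  b = (685 − 505) / (log₂ 4 − log₂ 2) = 180 / (2 − 1) = 180 ms/bit
  a = 505 − 180 × 1 = 325 ms
Then RT(32) = 325 + 180 × log₂ 32 = 325 + 180 × 5 ≈ 1225.000 ms.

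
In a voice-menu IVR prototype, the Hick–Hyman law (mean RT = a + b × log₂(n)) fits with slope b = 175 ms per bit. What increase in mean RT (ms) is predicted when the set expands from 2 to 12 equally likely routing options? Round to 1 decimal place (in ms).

ΔRT = (a + b log₂ n₂) − (a + b log₂ n₁) = b·(log₂ n₂ − log₂ n₁).
log₂(12) − log₂(2) = 3.5850 − 1 = 2.5850.
ΔRT = 175 × 2.5850 = 452.368 ms.

452.4 ms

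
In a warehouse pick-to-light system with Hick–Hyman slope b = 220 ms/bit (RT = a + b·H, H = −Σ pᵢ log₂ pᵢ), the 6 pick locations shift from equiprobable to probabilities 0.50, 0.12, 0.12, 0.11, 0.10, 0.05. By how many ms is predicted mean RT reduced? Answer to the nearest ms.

99 ms

Equiprobable entropy H₀ = log₂ 6 = 2.5850 bits.
Skewed entropy H = −Σ pᵢ log₂ pᵢ = 2.1327 bits.
ΔRT = b·(H₀ − H) = 220 × 0.4523 = 99.50 ms.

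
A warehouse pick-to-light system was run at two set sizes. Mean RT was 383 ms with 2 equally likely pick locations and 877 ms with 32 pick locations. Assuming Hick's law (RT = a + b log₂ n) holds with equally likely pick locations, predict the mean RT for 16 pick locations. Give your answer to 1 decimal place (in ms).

753.5 ms

Solve the two-equation system in a and b:
  b = (877 − 383) / (log₂ 32 − log₂ 2) = 494 / (5 − 1) = 123.500 ms/bit
  a = 383 − 123.500 × 1 = 259.500 ms
Then RT(16) = 259.500 + 123.500 × log₂ 16 = 259.500 + 123.500 × 4 ≈ 753.500 ms.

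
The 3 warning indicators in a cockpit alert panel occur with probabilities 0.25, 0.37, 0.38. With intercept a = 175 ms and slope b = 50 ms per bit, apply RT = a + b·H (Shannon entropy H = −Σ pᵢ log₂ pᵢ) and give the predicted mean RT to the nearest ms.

253 ms

H = 0.25·log₂(1/0.25) + 0.37·log₂(1/0.37) + 0.38·log₂(1/0.38) = 1.5612 bits.
RT = 175 + 50 × 1.5612 = 253.06 ms.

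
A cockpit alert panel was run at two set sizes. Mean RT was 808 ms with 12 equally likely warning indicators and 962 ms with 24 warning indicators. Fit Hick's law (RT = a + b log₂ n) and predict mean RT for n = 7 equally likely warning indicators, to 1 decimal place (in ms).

688.2 ms

With log₂ n on the abscissa the relation is linear; from the two conditions:
  b = (962 − 808) / (log₂ 24 − log₂ 12) = 154 / (4.5850 − 3.5850) = 154.000 ms/bit
  a = 808 − 154.000 × 3.5850 = 255.916 ms
Then RT(7) = 255.916 + 154.000 × log₂ 7 = 255.916 + 154.000 × 2.8074 ≈ 688.248 ms.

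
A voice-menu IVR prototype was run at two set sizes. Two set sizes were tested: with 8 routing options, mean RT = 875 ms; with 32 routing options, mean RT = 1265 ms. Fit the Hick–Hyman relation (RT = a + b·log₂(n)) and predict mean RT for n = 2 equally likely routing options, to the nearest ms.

Fit slope and intercept:
  b = (1265 − 875) / (log₂ 32 − log₂ 8) = 390 / (5 − 3) = 195 ms/bit
  a = 875 − 195 × 3 = 290 ms
Then RT(2) = 290 + 195 × log₂ 2 = 290 + 195 × 1 ≈ 485.000 ms.

485 ms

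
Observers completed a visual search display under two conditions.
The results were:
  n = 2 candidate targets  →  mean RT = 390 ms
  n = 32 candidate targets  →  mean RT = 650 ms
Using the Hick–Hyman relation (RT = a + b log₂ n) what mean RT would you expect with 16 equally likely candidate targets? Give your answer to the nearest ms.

585 ms

RT is linear in log₂ n, so two points fix the line:
  b = (650 − 390) / (log₂ 32 − log₂ 2) = 260 / (5 − 1) = 65 ms/bit
  a = 390 − 65 × 1 = 325 ms
Then RT(16) = 325 + 65 × log₂ 16 = 325 + 65 × 4 ≈ 585.000 ms.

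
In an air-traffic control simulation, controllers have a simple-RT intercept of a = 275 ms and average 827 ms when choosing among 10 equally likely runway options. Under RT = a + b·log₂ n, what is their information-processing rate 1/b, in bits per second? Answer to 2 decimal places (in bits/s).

6.02 bits/s

Choice component = 827 − 275 = 552 ms over log₂(10) = 3.3219 bits.
b = 552 / 3.3219 = 166.169 ms/bit, so 1/b = 6.018 bits/s.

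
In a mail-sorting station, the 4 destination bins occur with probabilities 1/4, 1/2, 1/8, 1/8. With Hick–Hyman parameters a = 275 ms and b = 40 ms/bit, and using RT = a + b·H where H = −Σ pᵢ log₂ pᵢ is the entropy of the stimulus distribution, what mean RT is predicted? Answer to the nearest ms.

345 ms

H = −Σ pᵢ log₂ pᵢ = 0.25·2 + 0.5·1 + 0.125·3 + 0.125·3 = 1.750 bits.
RT = 275 + 40 × 1.750 = 345.00 ms.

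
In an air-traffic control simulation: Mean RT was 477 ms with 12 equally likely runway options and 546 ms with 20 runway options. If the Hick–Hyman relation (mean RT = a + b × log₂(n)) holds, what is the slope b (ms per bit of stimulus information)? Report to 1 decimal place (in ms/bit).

93.6 ms/bit

Slope: b = (546 − 477) / (log₂ 20 − log₂ 12) = 69/0.7370 = 93.627 ms/bit.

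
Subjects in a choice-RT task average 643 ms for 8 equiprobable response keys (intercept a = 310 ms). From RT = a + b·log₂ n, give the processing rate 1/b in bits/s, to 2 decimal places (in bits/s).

b = (643 − 310)/log₂ 8 = 333/3 = 111.000 ms per bit = 0.11100 s/bit; the reciprocal is 9.009 bits/s.

9.01 bits/s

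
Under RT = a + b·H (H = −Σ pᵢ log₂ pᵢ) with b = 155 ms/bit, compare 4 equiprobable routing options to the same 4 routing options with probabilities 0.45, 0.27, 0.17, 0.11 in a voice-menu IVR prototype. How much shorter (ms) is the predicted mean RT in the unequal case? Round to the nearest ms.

Equiprobable entropy H₀ = log₂ 4 = 2.0000 bits.
Skewed entropy H = −Σ pᵢ log₂ pᵢ = 1.8133 bits.
ΔRT = b·(H₀ − H) = 155 × 0.1867 = 28.94 ms.

29 ms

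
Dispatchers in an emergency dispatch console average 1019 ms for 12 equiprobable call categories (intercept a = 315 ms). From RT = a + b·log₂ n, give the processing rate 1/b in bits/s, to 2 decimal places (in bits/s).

Choice component = 1019 − 315 = 704 ms over log₂(12) = 3.5850 bits.
b = 704 / 3.5850 = 196.376 ms/bit, so 1/b = 5.092 bits/s.

5.09 bits/s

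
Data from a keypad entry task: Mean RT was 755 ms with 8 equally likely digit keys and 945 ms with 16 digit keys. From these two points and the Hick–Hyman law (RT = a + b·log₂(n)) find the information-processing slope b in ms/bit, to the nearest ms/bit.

Slope: b = (945 − 755) / (log₂ 16 − log₂ 8) = 190/1.0000 = 190 ms/bit.

190 ms/bit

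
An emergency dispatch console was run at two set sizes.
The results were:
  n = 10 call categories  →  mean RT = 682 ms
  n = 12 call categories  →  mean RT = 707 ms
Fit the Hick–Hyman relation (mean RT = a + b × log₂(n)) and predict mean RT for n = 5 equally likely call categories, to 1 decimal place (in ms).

587.0 ms

With log₂ n on the abscissa the relation is linear; from the two conditions:
  b = (707 − 682) / (log₂ 12 − log₂ 10) = 25 / (3.5850 − 3.3219) = 95.045 ms/bit
  a = 682 − 95.045 × 3.3219 = 366.269 ms
Then RT(5) = 366.269 + 95.045 × log₂ 5 = 366.269 + 95.045 × 2.3219 ≈ 586.955 ms.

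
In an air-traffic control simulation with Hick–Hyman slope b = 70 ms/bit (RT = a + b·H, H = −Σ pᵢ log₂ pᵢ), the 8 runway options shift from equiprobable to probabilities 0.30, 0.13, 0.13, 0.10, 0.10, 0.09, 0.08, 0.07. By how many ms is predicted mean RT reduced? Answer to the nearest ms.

12 ms

Equiprobable entropy H₀ = log₂ 8 = 3.0000 bits.
Skewed entropy H = −Σ pᵢ log₂ pᵢ = 2.8235 bits.
ΔRT = b·(H₀ − H) = 70 × 0.1765 = 12.36 ms.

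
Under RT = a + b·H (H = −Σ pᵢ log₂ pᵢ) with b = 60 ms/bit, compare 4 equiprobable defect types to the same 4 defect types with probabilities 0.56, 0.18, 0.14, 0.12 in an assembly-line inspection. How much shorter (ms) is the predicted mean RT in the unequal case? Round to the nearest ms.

19 ms

Equiprobable entropy H₀ = log₂ 4 = 2.0000 bits.
Skewed entropy H = −Σ pᵢ log₂ pᵢ = 1.6779 bits.
ΔRT = b·(H₀ − H) = 60 × 0.3221 = 19.32 ms.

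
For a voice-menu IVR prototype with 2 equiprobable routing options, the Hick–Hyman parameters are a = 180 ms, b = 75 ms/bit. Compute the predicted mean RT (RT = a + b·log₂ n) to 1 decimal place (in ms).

log₂(2) = 1 bits, so RT = 180 + 75 × 1 ≈ 255.000 ms.

255.0 ms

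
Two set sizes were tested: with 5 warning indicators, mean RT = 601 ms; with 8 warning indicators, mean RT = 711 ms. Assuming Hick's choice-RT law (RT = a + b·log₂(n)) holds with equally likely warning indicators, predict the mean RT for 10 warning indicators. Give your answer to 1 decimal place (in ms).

763.2 ms

With log₂ n on the abscissa the relation is linear; from the two conditions:
  b = (711 − 601) / (log₂ 8 − log₂ 5) = 110 / (3 − 2.3219) = 162.225 ms/bit
  a = 601 − 162.225 × 2.3219 = 224.326 ms
Then RT(10) = 224.326 + 162.225 × log₂ 10 = 224.326 + 162.225 × 3.3219 ≈ 763.225 ms.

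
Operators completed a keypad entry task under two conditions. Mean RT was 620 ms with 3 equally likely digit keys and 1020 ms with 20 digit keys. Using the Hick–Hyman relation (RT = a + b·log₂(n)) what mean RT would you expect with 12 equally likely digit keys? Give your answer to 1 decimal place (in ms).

912.3 ms

Solve the two-equation system in a and b:
  b = (1020 − 620) / (log₂ 20 − log₂ 3) = 400 / (4.3219 − 1.5850) = 146.147 ms/bit
  a = 620 − 146.147 × 1.5850 = 388.362 ms
Then RT(12) = 388.362 + 146.147 × log₂ 12 = 388.362 + 146.147 × 3.5850 ≈ 912.295 ms.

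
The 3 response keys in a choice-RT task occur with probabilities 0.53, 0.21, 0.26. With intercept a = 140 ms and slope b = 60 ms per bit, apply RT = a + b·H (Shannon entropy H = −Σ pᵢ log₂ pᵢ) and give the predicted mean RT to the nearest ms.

228 ms

Entropy contributions −pᵢ log₂ pᵢ: 0.4854, 0.4728, 0.5053; sum H = 1.4636 bits.
RT = a + bH = 140 + 60·1.4636 = 227.81 ms.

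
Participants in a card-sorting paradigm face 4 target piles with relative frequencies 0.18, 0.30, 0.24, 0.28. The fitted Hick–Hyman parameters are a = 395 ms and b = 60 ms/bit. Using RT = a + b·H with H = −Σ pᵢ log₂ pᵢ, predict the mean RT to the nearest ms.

H = 0.18·log₂(1/0.18) + 0.30·log₂(1/0.30) + 0.24·log₂(1/0.24) + 0.28·log₂(1/0.28) = 1.9748 bits.
RT = 395 + 60 × 1.9748 = 513.49 ms.

513 ms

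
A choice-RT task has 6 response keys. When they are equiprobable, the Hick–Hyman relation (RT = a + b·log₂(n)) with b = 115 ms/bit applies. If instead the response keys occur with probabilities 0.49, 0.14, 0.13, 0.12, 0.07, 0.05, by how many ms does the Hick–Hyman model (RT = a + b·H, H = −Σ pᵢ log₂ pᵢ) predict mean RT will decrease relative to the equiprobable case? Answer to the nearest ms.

The RT saving is b·ΔH. Equiprobable H₀ = log₂(6) = 2.5850 bits; with the given probabilities H = 2.1358 bits.
b·(H₀ − H) = 115 × (2.5850 − 2.1358) = 51.66 ms.

52 ms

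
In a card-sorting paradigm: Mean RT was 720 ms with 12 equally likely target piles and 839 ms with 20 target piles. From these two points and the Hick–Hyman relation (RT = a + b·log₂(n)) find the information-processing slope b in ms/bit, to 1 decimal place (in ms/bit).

161.5 ms/bit

Slope: b = (839 − 720) / (log₂ 20 − log₂ 12) = 119/0.7370 = 161.473 ms/bit.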